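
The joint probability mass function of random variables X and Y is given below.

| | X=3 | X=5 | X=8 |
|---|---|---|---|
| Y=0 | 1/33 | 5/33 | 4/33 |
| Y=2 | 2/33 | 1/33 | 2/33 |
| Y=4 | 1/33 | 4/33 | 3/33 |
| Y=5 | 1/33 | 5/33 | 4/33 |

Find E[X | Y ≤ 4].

P(Y ≤ 4) = 23/33.
Summing X·P(X=x,Y=y) over the conditioning event gives 134/33.
E[X | Y ≤ 4] = (134/33) / (23/33) = 134/23.

134/23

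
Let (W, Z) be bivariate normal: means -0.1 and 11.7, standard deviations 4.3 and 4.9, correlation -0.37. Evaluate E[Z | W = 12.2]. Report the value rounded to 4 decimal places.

6.5140

The regression of Z on W has slope ρ·σ_Z/σ_W and passes through (μ_W, μ_Z).
E[Z | W=12.2] = 11.7 + (-0.37)·(4.9/4.3)·(12.2 − (-0.1)) = 11.7 + (-0.42163)·(12.3) = 6.5140.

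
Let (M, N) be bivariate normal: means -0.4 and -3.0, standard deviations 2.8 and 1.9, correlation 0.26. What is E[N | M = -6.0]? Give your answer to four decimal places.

-3.9880

For a bivariate normal, E[N | M=x] = μ_N + ρ·(σ_N/σ_M)·(x − μ_M).
E[N | M=-6.0] = -3.0 + (0.26)·(1.9/2.8)·(-6.0 − (-0.4)) = -3.0 + (0.17643)·(-5.6) = -3.9880.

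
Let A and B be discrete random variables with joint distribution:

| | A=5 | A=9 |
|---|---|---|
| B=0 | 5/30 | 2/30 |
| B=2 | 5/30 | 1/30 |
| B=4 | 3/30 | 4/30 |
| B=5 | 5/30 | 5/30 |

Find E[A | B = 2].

17/3

P(B = 2) = 1/5.
Σ A·P over the event = 5·(5/30) + 9·(1/30) = 17/15.
E[A | B = 2] = (17/15) / (1/5) = 17/3.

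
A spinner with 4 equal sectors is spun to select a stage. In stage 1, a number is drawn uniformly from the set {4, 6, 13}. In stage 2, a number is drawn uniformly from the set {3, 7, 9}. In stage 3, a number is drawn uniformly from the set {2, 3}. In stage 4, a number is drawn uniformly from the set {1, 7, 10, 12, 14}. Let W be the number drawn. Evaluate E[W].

E[W | stage 1] = (4+6+13)/3 = 23/3.
E[W | stage 2] = (3+7+9)/3 = 19/3.
E[W | stage 3] = (2+3)/2 = 5/2.
E[W | stage 4] = (1+7+10+12+14)/5 = 44/5.
E[W] = (1/4)·(23/3) + (1/4)·(19/3) + (1/4)·(5/2) + (1/4)·(44/5) = 253/40.

253/40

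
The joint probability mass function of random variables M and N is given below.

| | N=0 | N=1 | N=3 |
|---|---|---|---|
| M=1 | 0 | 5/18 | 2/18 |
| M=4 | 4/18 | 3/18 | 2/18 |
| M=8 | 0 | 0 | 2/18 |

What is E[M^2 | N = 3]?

27

P(N = 3) = 1/3.
Σ M^2·P over the event = 1·(2/18) + 16·(2/18) + 64·(2/18) = 9.
E[M^2 | N = 3] = (9) / (1/3) = 27.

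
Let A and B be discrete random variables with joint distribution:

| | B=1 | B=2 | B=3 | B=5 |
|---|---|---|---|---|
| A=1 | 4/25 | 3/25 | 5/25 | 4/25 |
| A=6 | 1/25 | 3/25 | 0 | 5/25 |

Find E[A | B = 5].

P(B = 5) = 9/25.
Summing A·P(A=x,B=y) over the conditioning event gives 34/25.
E[A | B = 5] = (34/25) / (9/25) = 34/9.

34/9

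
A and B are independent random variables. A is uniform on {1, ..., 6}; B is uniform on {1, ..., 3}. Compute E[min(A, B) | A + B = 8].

Outcomes with A + B = 8: (5,3), (6,2), each with probability 1/18.
E[min(A, B) | A + B = 8] = (3 + 2) / 2 = 5/2.

5/2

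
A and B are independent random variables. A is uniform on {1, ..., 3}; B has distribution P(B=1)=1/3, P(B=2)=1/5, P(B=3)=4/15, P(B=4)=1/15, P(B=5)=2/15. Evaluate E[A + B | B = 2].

4

P(B = 2) = 1/5.
Summing (A+B)·P(x,y) over outcomes with B = 2 gives 4/5.
E[A + B | B = 2] = (4/5) / (1/5) = 4.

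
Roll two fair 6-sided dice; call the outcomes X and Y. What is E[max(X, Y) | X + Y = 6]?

21/5

Outcomes with X + Y = 6: (1,5), (2,4), (3,3), (4,2), (5,1), each with probability 1/36.
E[max(X, Y) | X + Y = 6] = (5 + 4 + 3 + 4 + 5) / 5 = 21/5.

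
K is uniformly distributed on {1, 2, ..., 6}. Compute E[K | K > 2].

9/2

Given K > 2, K is equally likely to be any of {3, 4, 5, 6}.
E[K | K > 2] = (3 + 4 + 5 + 6) / 4 = 9/2.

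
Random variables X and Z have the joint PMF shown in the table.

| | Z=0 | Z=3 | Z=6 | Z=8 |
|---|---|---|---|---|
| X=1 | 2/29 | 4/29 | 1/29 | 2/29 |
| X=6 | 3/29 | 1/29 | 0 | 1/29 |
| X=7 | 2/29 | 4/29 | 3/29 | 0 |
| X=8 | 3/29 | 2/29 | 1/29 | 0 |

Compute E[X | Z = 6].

P(Z = 6) = 5/29.
Σ X·P over the event = 1·(1/29) + 7·(3/29) + 8·(1/29) = 30/29.
E[X | Z = 6] = (30/29) / (5/29) = 6.

6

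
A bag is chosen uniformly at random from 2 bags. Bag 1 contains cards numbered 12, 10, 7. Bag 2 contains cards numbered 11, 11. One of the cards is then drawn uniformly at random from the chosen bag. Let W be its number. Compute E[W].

E[W | bag 1] = (12+10+7)/3 = 29/3.
E[W | bag 2] = (11+11)/2 = 11.
E[W] = (1/2)·(29/3) + (1/2)·(11) = 31/3.

31/3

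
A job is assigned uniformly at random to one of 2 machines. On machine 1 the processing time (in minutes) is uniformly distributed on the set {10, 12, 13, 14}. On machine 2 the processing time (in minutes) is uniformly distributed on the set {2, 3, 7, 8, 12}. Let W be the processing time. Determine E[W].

373/40

E[W | machine 1] = (10+12+13+14)/4 = 49/4.
E[W | machine 2] = (2+3+7+8+12)/5 = 32/5.
E[W] = (1/2)·(49/4) + (1/2)·(32/5) = 373/40.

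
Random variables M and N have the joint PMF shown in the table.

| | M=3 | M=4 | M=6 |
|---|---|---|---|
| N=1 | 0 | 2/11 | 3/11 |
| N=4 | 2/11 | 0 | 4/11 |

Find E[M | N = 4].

P(N = 4) = 6/11.
Σ M·P over the event = 3·(2/11) + 6·(4/11) = 30/11.
E[M | N = 4] = (30/11) / (6/11) = 5.

5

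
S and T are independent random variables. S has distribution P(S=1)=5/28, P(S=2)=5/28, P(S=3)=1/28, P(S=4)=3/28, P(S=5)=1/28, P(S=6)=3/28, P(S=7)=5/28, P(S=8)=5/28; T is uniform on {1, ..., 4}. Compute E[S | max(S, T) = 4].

P(max(S, T) = 4) = 23/112.
Summing S·P(x,y) over outcomes with max(S, T) = 4 gives 33/56.
E[S | max(S, T) = 4] = (33/56) / (23/112) = 66/23.

66/23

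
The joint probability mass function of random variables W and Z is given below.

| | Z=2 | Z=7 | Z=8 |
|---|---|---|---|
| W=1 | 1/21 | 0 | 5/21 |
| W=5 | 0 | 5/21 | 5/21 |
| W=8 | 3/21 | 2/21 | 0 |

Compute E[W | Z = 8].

3

P(Z = 8) = 10/21.
Σ W·P over the event = 1·(5/21) + 5·(5/21) = 10/7.
E[W | Z = 8] = (10/7) / (10/21) = 3.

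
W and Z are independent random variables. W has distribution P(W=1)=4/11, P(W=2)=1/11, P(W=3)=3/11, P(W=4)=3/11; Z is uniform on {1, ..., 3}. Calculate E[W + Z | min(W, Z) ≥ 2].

81/14

P(min(W, Z) ≥ 2) = 14/33.
Summing (W+Z)·P(x,y) over outcomes with min(W, Z) ≥ 2 gives 27/11.
E[W + Z | min(W, Z) ≥ 2] = (27/11) / (14/33) = 81/14.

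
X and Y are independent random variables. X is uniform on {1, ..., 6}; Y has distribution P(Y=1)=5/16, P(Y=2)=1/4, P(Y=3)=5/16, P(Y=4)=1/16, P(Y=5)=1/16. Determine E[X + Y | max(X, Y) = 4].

55/9

P(max(X, Y) = 4) = 3/16.
Summing (X+Y)·P(x,y) over outcomes with max(X, Y) = 4 gives 55/48.
E[X + Y | max(X, Y) = 4] = (55/48) / (3/16) = 55/9.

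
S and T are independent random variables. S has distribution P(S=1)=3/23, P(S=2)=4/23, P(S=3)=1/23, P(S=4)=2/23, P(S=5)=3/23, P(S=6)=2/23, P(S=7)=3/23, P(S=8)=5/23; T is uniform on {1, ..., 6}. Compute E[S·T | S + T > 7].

P(S + T > 7) = 41/69.
Summing ST·P(x,y) over outcomes with S + T > 7 gives 332/23.
E[S·T | S + T > 7] = (332/23) / (41/69) = 996/41.

996/41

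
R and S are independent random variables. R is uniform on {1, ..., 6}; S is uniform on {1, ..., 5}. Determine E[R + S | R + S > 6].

P(R + S > 6) = 1/2.
Summing (R+S)·P(x,y) over outcomes with R + S > 6 gives 25/6.
E[R + S | R + S > 6] = (25/6) / (1/2) = 25/3.

25/3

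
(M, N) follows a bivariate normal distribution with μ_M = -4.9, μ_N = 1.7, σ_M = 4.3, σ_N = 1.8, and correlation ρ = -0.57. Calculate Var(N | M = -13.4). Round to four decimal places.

2.1873

For a bivariate normal, Var(N | M=x) = σ_N²(1 − ρ²).
Var(N | M=-13.4) = (1.8)²·(1 − (-0.57)²) = 3.24·0.6751 = 2.1873.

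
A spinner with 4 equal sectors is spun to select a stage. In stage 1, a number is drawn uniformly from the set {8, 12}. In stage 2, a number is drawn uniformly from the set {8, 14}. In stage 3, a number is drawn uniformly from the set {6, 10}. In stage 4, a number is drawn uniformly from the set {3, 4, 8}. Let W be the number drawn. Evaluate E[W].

17/2

E[W | stage 1] = (8+12)/2 = 10.
E[W | stage 2] = (8+14)/2 = 11.
E[W | stage 3] = (6+10)/2 = 8.
E[W | stage 4] = (3+4+8)/3 = 5.
E[W] = (1/4)·(10) + (1/4)·(11) + (1/4)·(8) + (1/4)·(5) = 17/2.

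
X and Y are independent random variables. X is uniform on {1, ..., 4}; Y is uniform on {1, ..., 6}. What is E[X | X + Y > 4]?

P(X + Y > 4) = 3/4.
Summing X·P(x,y) over outcomes with X + Y > 4 gives 25/12.
E[X | X + Y > 4] = (25/12) / (3/4) = 25/9.

25/9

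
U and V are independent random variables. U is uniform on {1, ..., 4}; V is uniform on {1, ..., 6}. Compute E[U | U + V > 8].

11/3

Outcomes with U + V > 8: (3,6), (4,5), (4,6), each with probability 1/24.
E[U | U + V > 8] = (3 + 4 + 4) / 3 = 11/3.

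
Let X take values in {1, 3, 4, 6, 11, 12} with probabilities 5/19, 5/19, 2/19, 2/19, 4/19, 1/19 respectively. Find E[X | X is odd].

P(X is odd) = 14/19.
Σ over the event: 1·5/19 + 3·5/19 + 11·4/19 = 64/19.
E[X | X is odd] = (64/19) / (14/19) = 32/7.

32/7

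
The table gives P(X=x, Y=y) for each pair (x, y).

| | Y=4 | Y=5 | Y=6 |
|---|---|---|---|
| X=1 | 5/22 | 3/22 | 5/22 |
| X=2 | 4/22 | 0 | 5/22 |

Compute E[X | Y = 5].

P(Y = 5) = 3/22.
Σ X·P over the event = 1·(3/22) = 3/22.
E[X | Y = 5] = (3/22) / (3/22) = 1.

1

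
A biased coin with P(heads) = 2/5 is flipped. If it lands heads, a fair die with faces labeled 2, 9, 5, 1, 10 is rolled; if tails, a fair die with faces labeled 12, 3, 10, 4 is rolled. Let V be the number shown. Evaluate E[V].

E[V | heads] = (2+9+5+1+10)/5 = 27/5.
E[V | tails] = (12+3+10+4)/4 = 29/4.
By the law of total expectation,
E[V] = (2/5)·(27/5) + (3/5)·(29/4) = 651/100.

651/100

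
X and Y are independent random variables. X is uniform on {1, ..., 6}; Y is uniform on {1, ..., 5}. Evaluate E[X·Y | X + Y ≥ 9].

137/6

P(X + Y ≥ 9) = 1/5.
Summing XY·P(x,y) over outcomes with X + Y ≥ 9 gives 137/30.
E[X·Y | X + Y ≥ 9] = (137/30) / (1/5) = 137/6.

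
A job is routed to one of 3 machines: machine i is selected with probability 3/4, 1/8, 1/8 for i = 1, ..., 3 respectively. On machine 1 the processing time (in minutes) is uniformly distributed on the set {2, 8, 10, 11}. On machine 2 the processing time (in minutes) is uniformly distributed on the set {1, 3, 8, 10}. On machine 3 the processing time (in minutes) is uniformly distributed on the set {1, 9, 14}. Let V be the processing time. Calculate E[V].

15/2

E[V | machine 1] = (2+8+10+11)/4 = 31/4.
E[V | machine 2] = (1+3+8+10)/4 = 11/2.
E[V | machine 3] = (1+9+14)/3 = 8.
E[V] = (3/4)·(31/4) + (1/8)·(11/2) + (1/8)·(8) = 15/2.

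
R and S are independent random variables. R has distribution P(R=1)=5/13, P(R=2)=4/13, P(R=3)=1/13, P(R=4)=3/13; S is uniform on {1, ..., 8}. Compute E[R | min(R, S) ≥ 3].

P(min(R, S) ≥ 3) = 3/13.
Summing R·P(x,y) over outcomes with min(R, S) ≥ 3 gives 45/52.
E[R | min(R, S) ≥ 3] = (45/52) / (3/13) = 15/4.

15/4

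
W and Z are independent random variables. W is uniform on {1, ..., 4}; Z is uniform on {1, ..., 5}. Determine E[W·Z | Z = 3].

Outcomes with Z = 3: (1,3), (2,3), (3,3), (4,3), each with probability 1/20.
E[W·Z | Z = 3] = (3 + 6 + 9 + 12) / 4 = 15/2.

15/2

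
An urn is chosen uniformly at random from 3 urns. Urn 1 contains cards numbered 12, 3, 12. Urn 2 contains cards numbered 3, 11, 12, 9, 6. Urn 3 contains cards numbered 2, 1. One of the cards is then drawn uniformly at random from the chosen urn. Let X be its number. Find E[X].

187/30

E[X | urn 1] = (12+3+12)/3 = 9.
E[X | urn 2] = (3+11+12+9+6)/5 = 41/5.
E[X | urn 3] = (2+1)/2 = 3/2.
By the law of total expectation,
E[X] = (1/3)·(9) + (1/3)·(41/5) + (1/3)·(3/2) = 187/30.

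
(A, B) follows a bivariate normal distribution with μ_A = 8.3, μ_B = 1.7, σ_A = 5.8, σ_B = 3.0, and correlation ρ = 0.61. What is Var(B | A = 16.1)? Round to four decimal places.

Var(B | A=x) = (1 − ρ²)·σ_B².
Var(B | A=16.1) = (3.0)²·(1 − (0.61)²) = 9·0.6279 = 5.6511.

5.6511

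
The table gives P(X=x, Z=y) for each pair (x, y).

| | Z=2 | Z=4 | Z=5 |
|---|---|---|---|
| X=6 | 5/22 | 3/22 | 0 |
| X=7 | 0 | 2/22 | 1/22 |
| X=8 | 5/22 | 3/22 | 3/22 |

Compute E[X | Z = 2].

7

P(Z = 2) = 5/11.
Σ X·P over the event = 6·(5/22) + 8·(5/22) = 35/11.
E[X | Z = 2] = (35/11) / (5/11) = 7.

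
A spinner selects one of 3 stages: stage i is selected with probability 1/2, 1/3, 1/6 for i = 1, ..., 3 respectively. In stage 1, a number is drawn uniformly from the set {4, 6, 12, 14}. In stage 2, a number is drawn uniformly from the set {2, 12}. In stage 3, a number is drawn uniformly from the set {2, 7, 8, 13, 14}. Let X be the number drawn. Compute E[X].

E[X | stage 1] = (4+6+12+14)/4 = 9.
E[X | stage 2] = (2+12)/2 = 7.
E[X | stage 3] = (2+7+8+13+14)/5 = 44/5.
E[X] = (1/2)·(9) + (1/3)·(7) + (1/6)·(44/5) = 83/10.

83/10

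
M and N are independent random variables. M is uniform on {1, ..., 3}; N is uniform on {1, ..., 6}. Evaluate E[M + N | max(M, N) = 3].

24/5

Outcomes with max(M, N) = 3: (1,3), (2,3), (3,1), (3,2), (3,3), each with probability 1/18.
E[M + N | max(M, N) = 3] = (4 + 5 + 4 + 5 + 6) / 5 = 24/5.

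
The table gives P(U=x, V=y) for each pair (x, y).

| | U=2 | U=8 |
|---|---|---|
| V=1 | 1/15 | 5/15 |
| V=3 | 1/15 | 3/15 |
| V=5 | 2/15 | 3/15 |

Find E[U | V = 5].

P(V = 5) = 1/3.
Summing U·P(U=x,V=y) over the conditioning event gives 28/15.
E[U | V = 5] = (28/15) / (1/3) = 28/5.

28/5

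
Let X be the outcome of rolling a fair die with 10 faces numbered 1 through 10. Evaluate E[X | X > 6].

Given X > 6, X is equally likely to be any of {7, 8, 9, 10}.
E[X | X > 6] = (7 + 8 + 9 + 10) / 4 = 17/2.

17/2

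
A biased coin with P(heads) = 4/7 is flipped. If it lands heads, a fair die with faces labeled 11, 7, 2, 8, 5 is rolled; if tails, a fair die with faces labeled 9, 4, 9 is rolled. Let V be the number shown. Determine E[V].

E[V | heads] = (11+7+2+8+5)/5 = 33/5.
E[V | tails] = (9+4+9)/3 = 22/3.
By the law of total expectation,
E[V] = (4/7)·(33/5) + (3/7)·(22/3) = 242/35.

242/35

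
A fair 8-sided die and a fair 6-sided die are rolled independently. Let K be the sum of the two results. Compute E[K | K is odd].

8

P(K is odd) = 1/2.
Σ over the event: 3·1/24 + 5·1/12 + 7·1/8 + 9·1/8 + 11·1/12 + 13·1/24 = 4.
E[K | K is odd] = (4) / (1/2) = 8.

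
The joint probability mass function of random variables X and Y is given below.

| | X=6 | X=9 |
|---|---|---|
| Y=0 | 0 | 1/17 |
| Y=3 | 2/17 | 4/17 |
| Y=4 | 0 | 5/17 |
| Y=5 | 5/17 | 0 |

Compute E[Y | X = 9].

16/5

P(X = 9) = 10/17.
Summing Y·P(X=x,Y=y) over the conditioning event gives 32/17.
E[Y | X = 9] = (32/17) / (10/17) = 16/5.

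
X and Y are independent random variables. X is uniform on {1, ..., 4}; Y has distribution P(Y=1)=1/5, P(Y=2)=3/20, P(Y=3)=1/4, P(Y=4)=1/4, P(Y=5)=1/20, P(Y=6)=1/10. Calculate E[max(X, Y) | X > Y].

77/23

P(X > Y) = 23/80.
Summing max(X,Y)·P(x,y) over outcomes with X > Y gives 77/80.
E[max(X, Y) | X > Y] = (77/80) / (23/80) = 77/23.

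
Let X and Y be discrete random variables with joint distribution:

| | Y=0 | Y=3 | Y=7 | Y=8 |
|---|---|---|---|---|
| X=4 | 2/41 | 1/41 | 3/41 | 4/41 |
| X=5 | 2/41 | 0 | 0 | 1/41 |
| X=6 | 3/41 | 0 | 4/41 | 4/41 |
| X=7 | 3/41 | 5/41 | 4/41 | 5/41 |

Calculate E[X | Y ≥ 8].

P(Y ≥ 8) = 14/41.
Summing X·P(X=x,Y=y) over the conditioning event gives 80/41.
E[X | Y ≥ 8] = (80/41) / (14/41) = 40/7.

40/7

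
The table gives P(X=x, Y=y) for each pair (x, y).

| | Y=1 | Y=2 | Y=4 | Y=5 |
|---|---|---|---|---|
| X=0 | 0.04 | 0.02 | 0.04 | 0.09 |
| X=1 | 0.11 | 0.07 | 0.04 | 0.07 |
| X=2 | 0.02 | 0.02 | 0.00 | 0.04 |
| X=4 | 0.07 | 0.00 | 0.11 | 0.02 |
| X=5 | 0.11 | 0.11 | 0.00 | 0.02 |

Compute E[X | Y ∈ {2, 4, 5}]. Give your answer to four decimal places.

P(Y ∈ {2, 4, 5}) = 0.65.
Summing X·P(X=x,Y=y) over the conditioning event gives 1.47.
E[X | Y ∈ {2, 4, 5}] = (1.47) / (0.65) = 2.2615.

2.2615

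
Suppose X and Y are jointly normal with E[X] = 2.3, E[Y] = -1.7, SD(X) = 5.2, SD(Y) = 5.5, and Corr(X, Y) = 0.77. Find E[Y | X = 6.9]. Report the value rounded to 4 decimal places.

2.0463

E[Y | X=x] = μ_Y + ρ(σ_Y/σ_X)(x − μ_X) for jointly normal variables.
E[Y | X=6.9] = -1.7 + (0.77)·(5.5/5.2)·(6.9 − (2.3)) = -1.7 + (0.81442)·(4.6) = 2.0463.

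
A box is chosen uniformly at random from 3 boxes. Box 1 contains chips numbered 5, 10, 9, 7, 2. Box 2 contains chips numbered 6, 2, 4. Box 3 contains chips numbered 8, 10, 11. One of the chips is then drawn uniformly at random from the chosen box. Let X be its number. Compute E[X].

304/45

E[X | box 1] = (5+10+9+7+2)/5 = 33/5.
E[X | box 2] = (6+2+4)/3 = 4.
E[X | box 3] = (8+10+11)/3 = 29/3.
By the law of total expectation,
E[X] = (1/3)·(33/5) + (1/3)·(4) + (1/3)·(29/3) = 304/45.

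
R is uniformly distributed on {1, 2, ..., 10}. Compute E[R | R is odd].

Given R is odd, R is equally likely to be any of {1, 3, 5, 7, 9}.
E[R | R is odd] = (1 + 3 + 5 + 7 + 9) / 5 = 5.

5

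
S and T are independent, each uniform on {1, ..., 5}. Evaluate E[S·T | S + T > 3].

10

P(S + T > 3) = 22/25.
Summing ST·P(x,y) over outcomes with S + T > 3 gives 44/5.
E[S·T | S + T > 3] = (44/5) / (22/25) = 10.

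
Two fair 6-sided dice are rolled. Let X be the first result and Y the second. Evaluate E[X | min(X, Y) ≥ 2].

4

P(min(X, Y) ≥ 2) = 25/36.
Summing X·P(x,y) over outcomes with min(X, Y) ≥ 2 gives 25/9.
E[X | min(X, Y) ≥ 2] = (25/9) / (25/36) = 4.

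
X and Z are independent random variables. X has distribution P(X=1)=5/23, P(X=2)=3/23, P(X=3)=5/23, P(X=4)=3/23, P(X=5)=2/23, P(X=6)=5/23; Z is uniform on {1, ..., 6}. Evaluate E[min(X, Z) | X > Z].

131/55

P(X > Z) = 55/138.
Summing min(X,Z)·P(x,y) over outcomes with X > Z gives 131/138.
E[min(X, Z) | X > Z] = (131/138) / (55/138) = 131/55.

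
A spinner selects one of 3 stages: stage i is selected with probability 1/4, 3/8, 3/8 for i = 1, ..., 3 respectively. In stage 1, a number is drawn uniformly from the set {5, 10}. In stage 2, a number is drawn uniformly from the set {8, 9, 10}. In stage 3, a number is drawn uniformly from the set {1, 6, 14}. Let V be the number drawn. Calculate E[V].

E[V | stage 1] = (5+10)/2 = 15/2.
E[V | stage 2] = (8+9+10)/3 = 9.
E[V | stage 3] = (1+6+14)/3 = 7.
E[V] = (1/4)·(15/2) + (3/8)·(9) + (3/8)·(7) = 63/8.

63/8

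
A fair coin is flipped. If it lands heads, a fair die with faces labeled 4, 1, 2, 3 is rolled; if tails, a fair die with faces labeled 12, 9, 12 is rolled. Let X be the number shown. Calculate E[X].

27/4

E[X | heads] = (4+1+2+3)/4 = 5/2.
E[X | tails] = (12+9+12)/3 = 11.
E[X] = (1/2)·(5/2) + (1/2)·(11) = 27/4.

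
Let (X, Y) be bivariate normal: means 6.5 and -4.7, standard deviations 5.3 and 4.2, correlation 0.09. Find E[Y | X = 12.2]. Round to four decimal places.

The regression of Y on X has slope ρ·σ_Y/σ_X and passes through (μ_X, μ_Y).
E[Y | X=12.2] = -4.7 + (0.09)·(4.2/5.3)·(12.2 − (6.5)) = -4.7 + (0.071321)·(5.7) = -4.2935.

-4.2935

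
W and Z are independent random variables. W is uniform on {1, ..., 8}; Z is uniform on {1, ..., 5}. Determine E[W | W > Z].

P(W > Z) = 5/8.
Summing W·P(x,y) over outcomes with W > Z gives 29/8.
E[W | W > Z] = (29/8) / (5/8) = 29/5.

29/5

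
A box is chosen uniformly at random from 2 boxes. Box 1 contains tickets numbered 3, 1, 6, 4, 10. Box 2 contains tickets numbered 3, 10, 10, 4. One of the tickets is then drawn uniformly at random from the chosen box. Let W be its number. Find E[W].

231/40

E[W | box 1] = (3+1+6+4+10)/5 = 24/5.
E[W | box 2] = (3+10+10+4)/4 = 27/4.
By the law of total expectation,
E[W] = (1/2)·(24/5) + (1/2)·(27/4) = 231/40.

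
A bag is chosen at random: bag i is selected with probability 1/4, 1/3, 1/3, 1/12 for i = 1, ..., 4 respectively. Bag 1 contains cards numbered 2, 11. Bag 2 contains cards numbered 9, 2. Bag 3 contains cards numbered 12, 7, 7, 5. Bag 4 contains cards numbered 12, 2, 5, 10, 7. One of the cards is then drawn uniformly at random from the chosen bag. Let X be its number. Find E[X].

797/120

E[X | bag 1] = (2+11)/2 = 13/2.
E[X | bag 2] = (9+2)/2 = 11/2.
E[X | bag 3] = (12+7+7+5)/4 = 31/4.
E[X | bag 4] = (12+2+5+10+7)/5 = 36/5.
E[X] = (1/4)·(13/2) + (1/3)·(11/2) + (1/3)·(31/4) + (1/12)·(36/5) = 797/120.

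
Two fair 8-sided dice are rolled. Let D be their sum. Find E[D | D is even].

9

P(D is even) = 1/2.
Σ over the event: 2·1/64 + 4·3/64 + 6·5/64 + 8·7/64 + 10·7/64 + 12·5/64 + 14·3/64 + 16·1/64 = 9/2.
E[D | D is even] = (9/2) / (1/2) = 9.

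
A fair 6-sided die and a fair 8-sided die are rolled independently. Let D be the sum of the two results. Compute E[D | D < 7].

14/3

P(D < 7) = 5/16.
Σ over the event: 2·1/48 + 3·1/24 + 4·1/16 + 5·1/12 + 6·5/48 = 35/24.
E[D | D < 7] = (35/24) / (5/16) = 14/3.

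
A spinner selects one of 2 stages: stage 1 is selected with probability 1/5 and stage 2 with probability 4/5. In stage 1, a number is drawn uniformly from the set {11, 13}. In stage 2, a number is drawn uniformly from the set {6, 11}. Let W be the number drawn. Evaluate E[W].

46/5

E[W | stage 1] = (11+13)/2 = 12.
E[W | stage 2] = (6+11)/2 = 17/2.
By the law of total expectation,
E[W] = (1/5)·(12) + (4/5)·(17/2) = 46/5.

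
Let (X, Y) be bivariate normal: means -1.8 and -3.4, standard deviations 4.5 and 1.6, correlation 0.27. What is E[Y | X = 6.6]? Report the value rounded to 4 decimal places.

-2.5936

E[Y | X=x] = μ_Y + ρ(σ_Y/σ_X)(x − μ_X) for jointly normal variables.
E[Y | X=6.6] = -3.4 + (0.27)·(1.6/4.5)·(6.6 − (-1.8)) = -3.4 + (0.096)·(8.4) = -2.5936.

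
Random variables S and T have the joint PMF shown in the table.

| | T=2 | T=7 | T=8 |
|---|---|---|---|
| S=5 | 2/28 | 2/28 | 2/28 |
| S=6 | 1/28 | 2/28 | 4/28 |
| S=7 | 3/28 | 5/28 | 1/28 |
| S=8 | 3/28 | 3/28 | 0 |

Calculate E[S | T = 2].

61/9

P(T = 2) = 9/28.
Σ S·P over the event = 5·(2/28) + 6·(1/28) + 7·(3/28) + 8·(3/28) = 61/28.
E[S | T = 2] = (61/28) / (9/28) = 61/9.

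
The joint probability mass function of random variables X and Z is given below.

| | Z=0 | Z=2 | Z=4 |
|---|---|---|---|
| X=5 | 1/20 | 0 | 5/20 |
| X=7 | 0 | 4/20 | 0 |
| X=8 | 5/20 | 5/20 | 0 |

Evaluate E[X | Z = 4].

5

P(Z = 4) = 1/4.
Σ X·P over the event = 5·(5/20) = 5/4.
E[X | Z = 4] = (5/4) / (1/4) = 5.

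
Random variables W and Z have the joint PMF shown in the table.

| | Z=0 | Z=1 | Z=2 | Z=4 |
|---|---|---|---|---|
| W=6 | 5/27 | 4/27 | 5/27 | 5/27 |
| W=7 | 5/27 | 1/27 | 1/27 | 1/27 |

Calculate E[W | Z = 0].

P(Z = 0) = 10/27.
Σ W·P over the event = 6·(5/27) + 7·(5/27) = 65/27.
E[W | Z = 0] = (65/27) / (10/27) = 13/2.

13/2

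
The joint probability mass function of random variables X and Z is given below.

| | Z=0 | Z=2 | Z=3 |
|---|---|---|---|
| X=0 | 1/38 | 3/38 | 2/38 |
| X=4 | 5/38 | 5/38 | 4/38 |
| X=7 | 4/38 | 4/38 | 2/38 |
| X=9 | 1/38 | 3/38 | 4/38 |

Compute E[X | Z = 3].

11/2

P(Z = 3) = 6/19.
Σ X·P over the event = 0·(2/38) + 4·(4/38) + 7·(2/38) + 9·(4/38) = 33/19.
E[X | Z = 3] = (33/19) / (6/19) = 11/2.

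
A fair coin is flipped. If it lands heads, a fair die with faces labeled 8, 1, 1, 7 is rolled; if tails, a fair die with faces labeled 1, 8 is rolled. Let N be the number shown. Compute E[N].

35/8

E[N | heads] = (8+1+1+7)/4 = 17/4.
E[N | tails] = (1+8)/2 = 9/2.
By the law of total expectation,
E[N] = (1/2)·(17/4) + (1/2)·(9/2) = 35/8.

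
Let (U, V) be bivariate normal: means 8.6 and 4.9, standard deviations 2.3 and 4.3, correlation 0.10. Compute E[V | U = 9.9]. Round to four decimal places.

5.1430

E[V | U=x] = μ_V + ρ(σ_V/σ_U)(x − μ_U) for jointly normal variables.
E[V | U=9.9] = 4.9 + (0.10)·(4.3/2.3)·(9.9 − (8.6)) = 4.9 + (0.18696)·(1.3) = 5.1430.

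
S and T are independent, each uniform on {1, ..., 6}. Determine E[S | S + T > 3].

122/33

P(S + T > 3) = 11/12.
Summing S·P(x,y) over outcomes with S + T > 3 gives 61/18.
E[S | S + T > 3] = (61/18) / (11/12) = 122/33.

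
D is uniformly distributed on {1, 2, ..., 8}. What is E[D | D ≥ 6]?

Given D ≥ 6, D is equally likely to be any of {6, 7, 8}.
E[D | D ≥ 6] = (6 + 7 + 8) / 3 = 7.

7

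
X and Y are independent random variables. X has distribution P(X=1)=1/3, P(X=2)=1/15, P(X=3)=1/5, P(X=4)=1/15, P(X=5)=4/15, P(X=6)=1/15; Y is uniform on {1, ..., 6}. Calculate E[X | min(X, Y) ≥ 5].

26/5

P(min(X, Y) ≥ 5) = 1/9.
Summing X·P(x,y) over outcomes with min(X, Y) ≥ 5 gives 26/45.
E[X | min(X, Y) ≥ 5] = (26/45) / (1/9) = 26/5.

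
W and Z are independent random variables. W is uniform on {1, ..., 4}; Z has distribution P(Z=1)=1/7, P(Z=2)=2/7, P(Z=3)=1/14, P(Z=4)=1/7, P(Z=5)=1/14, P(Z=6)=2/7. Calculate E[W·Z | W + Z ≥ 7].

353/24

P(W + Z ≥ 7) = 3/7.
Summing WZ·P(x,y) over outcomes with W + Z ≥ 7 gives 353/56.
E[W·Z | W + Z ≥ 7] = (353/56) / (3/7) = 353/24.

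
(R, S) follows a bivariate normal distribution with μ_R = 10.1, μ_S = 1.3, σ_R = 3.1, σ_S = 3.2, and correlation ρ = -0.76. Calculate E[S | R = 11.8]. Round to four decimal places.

For a bivariate normal, E[S | R=x] = μ_S + ρ·(σ_S/σ_R)·(x − μ_R).
E[S | R=11.8] = 1.3 + (-0.76)·(3.2/3.1)·(11.8 − (10.1)) = 1.3 + (-0.78452)·(1.7) = -0.0337.

-0.0337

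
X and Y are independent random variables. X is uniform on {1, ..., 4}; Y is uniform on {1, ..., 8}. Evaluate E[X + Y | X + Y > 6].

80/9

P(X + Y > 6) = 9/16.
Summing (X+Y)·P(x,y) over outcomes with X + Y > 6 gives 5.
E[X + Y | X + Y > 6] = (5) / (9/16) = 80/9.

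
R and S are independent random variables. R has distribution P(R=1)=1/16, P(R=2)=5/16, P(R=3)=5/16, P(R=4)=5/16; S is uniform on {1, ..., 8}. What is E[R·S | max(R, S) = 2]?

P(max(R, S) = 2) = 11/128.
Summing RS·P(x,y) over outcomes with max(R, S) = 2 gives 1/4.
E[R·S | max(R, S) = 2] = (1/4) / (11/128) = 32/11.

32/11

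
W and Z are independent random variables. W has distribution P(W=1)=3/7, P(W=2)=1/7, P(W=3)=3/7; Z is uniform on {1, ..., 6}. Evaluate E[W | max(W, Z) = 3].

P(max(W, Z) = 3) = 13/42.
Summing W·P(x,y) over outcomes with max(W, Z) = 3 gives 16/21.
E[W | max(W, Z) = 3] = (16/21) / (13/42) = 32/13.

32/13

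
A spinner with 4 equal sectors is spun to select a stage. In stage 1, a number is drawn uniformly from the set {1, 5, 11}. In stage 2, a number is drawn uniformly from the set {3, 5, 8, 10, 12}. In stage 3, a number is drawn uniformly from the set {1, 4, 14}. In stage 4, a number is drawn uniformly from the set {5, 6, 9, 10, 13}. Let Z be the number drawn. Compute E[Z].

E[Z | stage 1] = (1+5+11)/3 = 17/3.
E[Z | stage 2] = (3+5+8+10+12)/5 = 38/5.
E[Z | stage 3] = (1+4+14)/3 = 19/3.
E[Z | stage 4] = (5+6+9+10+13)/5 = 43/5.
By the law of total expectation,
E[Z] = (1/4)·(17/3) + (1/4)·(38/5) + (1/4)·(19/3) + (1/4)·(43/5) = 141/20.

141/20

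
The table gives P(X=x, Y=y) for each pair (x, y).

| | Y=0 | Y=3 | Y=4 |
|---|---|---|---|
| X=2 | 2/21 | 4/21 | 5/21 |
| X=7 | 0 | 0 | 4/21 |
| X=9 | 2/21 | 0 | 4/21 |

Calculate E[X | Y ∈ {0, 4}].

96/17

P(Y ∈ {0, 4}) = 17/21.
Σ X·P over the event = 2·(2/21) + 2·(5/21) + 7·(4/21) + 9·(2/21) + 9·(4/21) = 32/7.
E[X | Y ∈ {0, 4}] = (32/7) / (17/21) = 96/17.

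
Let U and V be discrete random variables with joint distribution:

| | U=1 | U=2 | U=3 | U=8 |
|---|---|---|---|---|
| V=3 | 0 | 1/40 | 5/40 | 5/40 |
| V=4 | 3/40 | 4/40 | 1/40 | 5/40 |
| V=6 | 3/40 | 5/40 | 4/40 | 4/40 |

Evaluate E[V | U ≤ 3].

61/13

P(U ≤ 3) = 13/20.
Σ V·P over the event = 4·(3/40) + 6·(3/40) + 3·(1/40) + 4·(4/40) + 6·(5/40) + 3·(5/40) + 4·(1/40) + 6·(4/40) = 61/20.
E[V | U ≤ 3] = (61/20) / (13/20) = 61/13.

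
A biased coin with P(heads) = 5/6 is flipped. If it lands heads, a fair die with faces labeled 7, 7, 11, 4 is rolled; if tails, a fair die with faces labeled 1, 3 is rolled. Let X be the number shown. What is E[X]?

51/8

E[X | heads] = (7+7+11+4)/4 = 29/4.
E[X | tails] = (1+3)/2 = 2.
By the law of total expectation,
E[X] = (5/6)·(29/4) + (1/6)·(2) = 51/8.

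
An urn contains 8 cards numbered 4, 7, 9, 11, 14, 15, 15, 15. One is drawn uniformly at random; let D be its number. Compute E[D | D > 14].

15

P(D > 14) = 3/8.
Σ over the event: 15·3/8 = 45/8.
E[D | D > 14] = (45/8) / (3/8) = 15.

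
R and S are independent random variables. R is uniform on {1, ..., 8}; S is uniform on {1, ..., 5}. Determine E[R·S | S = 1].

9/2

Outcomes with S = 1: (1,1), (2,1), (3,1), (4,1), (5,1), (6,1), (7,1), (8,1), each with probability 1/40.
E[R·S | S = 1] = (1 + 2 + 3 + 4 + 5 + 6 + 7 + 8) / 8 = 9/2.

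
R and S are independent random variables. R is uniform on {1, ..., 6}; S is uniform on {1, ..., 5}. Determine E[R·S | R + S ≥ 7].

49/3

P(R + S ≥ 7) = 1/2.
Summing RS·P(x,y) over outcomes with R + S ≥ 7 gives 49/6.
E[R·S | R + S ≥ 7] = (49/6) / (1/2) = 49/3.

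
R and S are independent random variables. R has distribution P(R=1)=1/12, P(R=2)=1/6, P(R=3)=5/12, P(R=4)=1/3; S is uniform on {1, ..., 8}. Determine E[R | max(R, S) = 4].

P(max(R, S) = 4) = 1/4.
Summing R·P(x,y) over outcomes with max(R, S) = 4 gives 7/8.
E[R | max(R, S) = 4] = (7/8) / (1/4) = 7/2.

7/2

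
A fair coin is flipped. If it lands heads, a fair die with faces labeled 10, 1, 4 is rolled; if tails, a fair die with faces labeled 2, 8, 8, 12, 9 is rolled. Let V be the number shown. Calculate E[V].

32/5

E[V | heads] = (10+1+4)/3 = 5.
E[V | tails] = (2+8+8+12+9)/5 = 39/5.
By the law of total expectation,
E[V] = (1/2)·(5) + (1/2)·(39/5) = 32/5.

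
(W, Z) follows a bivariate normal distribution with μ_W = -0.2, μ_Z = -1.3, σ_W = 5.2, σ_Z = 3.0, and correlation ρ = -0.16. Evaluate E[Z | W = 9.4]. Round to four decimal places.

The regression of Z on W has slope ρ·σ_Z/σ_W and passes through (μ_W, μ_Z).
E[Z | W=9.4] = -1.3 + (-0.16)·(3.0/5.2)·(9.4 − (-0.2)) = -1.3 + (-0.092308)·(9.6) = -2.1862.

-2.1862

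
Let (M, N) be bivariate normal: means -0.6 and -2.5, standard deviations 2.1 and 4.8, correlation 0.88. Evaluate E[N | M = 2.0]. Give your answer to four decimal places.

For a bivariate normal, E[N | M=x] = μ_N + ρ·(σ_N/σ_M)·(x − μ_M).
E[N | M=2.0] = -2.5 + (0.88)·(4.8/2.1)·(2.0 − (-0.6)) = -2.5 + (2.01143)·(2.6) = 2.7297.

2.7297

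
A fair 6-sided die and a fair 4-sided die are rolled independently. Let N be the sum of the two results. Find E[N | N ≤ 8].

P(N ≤ 8) = 7/8.
Σ over the event: 2·1/24 + 3·1/12 + 4·1/8 + 5·1/6 + 6·1/6 + 7·1/6 + 8·1/8 = 29/6.
E[N | N ≤ 8] = (29/6) / (7/8) = 116/21.

116/21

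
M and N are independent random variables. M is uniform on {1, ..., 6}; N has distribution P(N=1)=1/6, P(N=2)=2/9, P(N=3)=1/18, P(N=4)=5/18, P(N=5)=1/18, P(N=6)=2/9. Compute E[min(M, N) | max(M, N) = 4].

16/7

P(max(M, N) = 4) = 7/27.
Summing min(M,N)·P(x,y) over outcomes with max(M, N) = 4 gives 16/27.
E[min(M, N) | max(M, N) = 4] = (16/27) / (7/27) = 16/7.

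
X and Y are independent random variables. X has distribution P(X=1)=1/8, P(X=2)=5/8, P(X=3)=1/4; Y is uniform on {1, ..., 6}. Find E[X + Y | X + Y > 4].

P(X + Y > 4) = 11/16.
Summing (X+Y)·P(x,y) over outcomes with X + Y > 4 gives 109/24.
E[X + Y | X + Y > 4] = (109/24) / (11/16) = 218/33.

218/33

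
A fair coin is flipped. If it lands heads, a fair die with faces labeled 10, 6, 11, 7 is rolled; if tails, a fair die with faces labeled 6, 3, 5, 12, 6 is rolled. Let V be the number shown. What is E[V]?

E[V | heads] = (10+6+11+7)/4 = 17/2.
E[V | tails] = (6+3+5+12+6)/5 = 32/5.
E[V] = (1/2)·(17/2) + (1/2)·(32/5) = 149/20.

149/20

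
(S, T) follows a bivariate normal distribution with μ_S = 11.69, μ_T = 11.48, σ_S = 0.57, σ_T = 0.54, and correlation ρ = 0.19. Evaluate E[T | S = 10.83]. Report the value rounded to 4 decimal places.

11.3252

E[T | S=x] = μ_T + ρ(σ_T/σ_S)(x − μ_S) for jointly normal variables.
E[T | S=10.83] = 11.48 + (0.19)·(0.54/0.57)·(10.83 − (11.69)) = 11.48 + (0.18)·(-0.86) = 11.3252.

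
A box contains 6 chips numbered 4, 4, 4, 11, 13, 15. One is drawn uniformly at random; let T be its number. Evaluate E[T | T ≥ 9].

P(T ≥ 9) = 1/2.
Σ over the event: 11·1/6 + 13·1/6 + 15·1/6 = 13/2.
E[T | T ≥ 9] = (13/2) / (1/2) = 13.

13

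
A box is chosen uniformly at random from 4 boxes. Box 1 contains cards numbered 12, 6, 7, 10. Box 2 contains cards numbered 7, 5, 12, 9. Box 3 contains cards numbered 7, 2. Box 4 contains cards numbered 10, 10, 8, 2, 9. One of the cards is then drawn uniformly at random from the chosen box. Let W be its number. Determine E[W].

293/40

E[W | box 1] = (12+6+7+10)/4 = 35/4.
E[W | box 2] = (7+5+12+9)/4 = 33/4.
E[W | box 3] = (7+2)/2 = 9/2.
E[W | box 4] = (10+10+8+2+9)/5 = 39/5.
E[W] = (1/4)·(35/4) + (1/4)·(33/4) + (1/4)·(9/2) + (1/4)·(39/5) = 293/40.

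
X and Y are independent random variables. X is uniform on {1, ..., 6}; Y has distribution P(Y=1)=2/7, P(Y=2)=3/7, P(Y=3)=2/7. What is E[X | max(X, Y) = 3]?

27/11

P(max(X, Y) = 3) = 11/42.
Summing X·P(x,y) over outcomes with max(X, Y) = 3 gives 9/14.
E[X | max(X, Y) = 3] = (9/14) / (11/42) = 27/11.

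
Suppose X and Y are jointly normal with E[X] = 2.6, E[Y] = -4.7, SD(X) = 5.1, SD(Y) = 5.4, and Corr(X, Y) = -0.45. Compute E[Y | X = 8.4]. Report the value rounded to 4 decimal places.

For a bivariate normal, E[Y | X=x] = μ_Y + ρ·(σ_Y/σ_X)·(x − μ_X).
E[Y | X=8.4] = -4.7 + (-0.45)·(5.4/5.1)·(8.4 − (2.6)) = -4.7 + (-0.47647)·(5.8) = -7.4635.

-7.4635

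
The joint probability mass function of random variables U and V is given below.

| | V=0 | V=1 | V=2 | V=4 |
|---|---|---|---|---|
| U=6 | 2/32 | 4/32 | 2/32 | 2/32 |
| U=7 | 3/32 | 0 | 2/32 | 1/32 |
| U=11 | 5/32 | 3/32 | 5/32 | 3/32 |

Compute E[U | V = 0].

P(V = 0) = 5/16.
Σ U·P over the event = 6·(2/32) + 7·(3/32) + 11·(5/32) = 11/4.
E[U | V = 0] = (11/4) / (5/16) = 44/5.

44/5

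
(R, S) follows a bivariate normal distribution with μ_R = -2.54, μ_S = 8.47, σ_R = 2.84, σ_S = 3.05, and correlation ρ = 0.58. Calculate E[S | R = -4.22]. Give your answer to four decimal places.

7.4235

For a bivariate normal, E[S | R=x] = μ_S + ρ·(σ_S/σ_R)·(x − μ_R).
E[S | R=-4.22] = 8.47 + (0.58)·(3.05/2.84)·(-4.22 − (-2.54)) = 8.47 + (0.62289)·(-1.68) = 7.4235.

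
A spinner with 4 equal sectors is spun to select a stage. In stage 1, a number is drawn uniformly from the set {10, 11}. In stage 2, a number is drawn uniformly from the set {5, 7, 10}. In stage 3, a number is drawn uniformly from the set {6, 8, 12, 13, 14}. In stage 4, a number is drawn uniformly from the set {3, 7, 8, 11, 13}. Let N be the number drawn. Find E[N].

221/24

E[N | stage 1] = (10+11)/2 = 21/2.
E[N | stage 2] = (5+7+10)/3 = 22/3.
E[N | stage 3] = (6+8+12+13+14)/5 = 53/5.
E[N | stage 4] = (3+7+8+11+13)/5 = 42/5.
E[N] = (1/4)·(21/2) + (1/4)·(22/3) + (1/4)·(53/5) + (1/4)·(42/5) = 221/24.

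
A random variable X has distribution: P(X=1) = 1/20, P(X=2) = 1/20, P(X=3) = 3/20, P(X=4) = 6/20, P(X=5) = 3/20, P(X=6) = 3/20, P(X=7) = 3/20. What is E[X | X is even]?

P(X is even) = 1/2.
Σ over the event: 2·1/20 + 4·3/10 + 6·3/20 = 11/5.
E[X | X is even] = (11/5) / (1/2) = 22/5.

22/5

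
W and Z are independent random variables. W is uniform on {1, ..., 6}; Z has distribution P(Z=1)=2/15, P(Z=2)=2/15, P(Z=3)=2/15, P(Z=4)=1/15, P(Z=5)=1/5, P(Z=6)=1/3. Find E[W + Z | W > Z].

P(W > Z) = 29/90.
Summing (W+Z)·P(x,y) over outcomes with W > Z gives 101/45.
E[W + Z | W > Z] = (101/45) / (29/90) = 202/29.

202/29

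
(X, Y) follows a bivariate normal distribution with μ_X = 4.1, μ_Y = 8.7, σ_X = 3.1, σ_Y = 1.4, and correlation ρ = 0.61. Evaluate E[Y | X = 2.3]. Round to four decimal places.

For a bivariate normal, E[Y | X=x] = μ_Y + ρ·(σ_Y/σ_X)·(x − μ_X).
E[Y | X=2.3] = 8.7 + (0.61)·(1.4/3.1)·(2.3 − (4.1)) = 8.7 + (0.27548)·(-1.8) = 8.2041.

8.2041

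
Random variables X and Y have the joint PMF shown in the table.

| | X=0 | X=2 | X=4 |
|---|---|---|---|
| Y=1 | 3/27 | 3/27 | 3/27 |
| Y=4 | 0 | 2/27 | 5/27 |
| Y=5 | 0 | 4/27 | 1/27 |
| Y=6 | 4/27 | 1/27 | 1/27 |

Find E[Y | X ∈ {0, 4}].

P(X ∈ {0, 4}) = 17/27.
Σ Y·P over the event = 1·(3/27) + 6·(4/27) + 1·(3/27) + 4·(5/27) + 5·(1/27) + 6·(1/27) = 61/27.
E[Y | X ∈ {0, 4}] = (61/27) / (17/27) = 61/17.

61/17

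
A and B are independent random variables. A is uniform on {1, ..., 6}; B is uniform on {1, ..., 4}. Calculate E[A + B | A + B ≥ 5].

62/9

P(A + B ≥ 5) = 3/4.
Summing (A+B)·P(x,y) over outcomes with A + B ≥ 5 gives 31/6.
E[A + B | A + B ≥ 5] = (31/6) / (3/4) = 62/9.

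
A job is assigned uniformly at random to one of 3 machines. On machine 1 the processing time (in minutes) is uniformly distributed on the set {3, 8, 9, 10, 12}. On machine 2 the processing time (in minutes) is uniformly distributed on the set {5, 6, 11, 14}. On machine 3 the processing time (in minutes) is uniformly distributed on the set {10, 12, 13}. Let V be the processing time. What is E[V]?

436/45

E[V | machine 1] = (3+8+9+10+12)/5 = 42/5.
E[V | machine 2] = (5+6+11+14)/4 = 9.
E[V | machine 3] = (10+12+13)/3 = 35/3.
E[V] = (1/3)·(42/5) + (1/3)·(9) + (1/3)·(35/3) = 436/45.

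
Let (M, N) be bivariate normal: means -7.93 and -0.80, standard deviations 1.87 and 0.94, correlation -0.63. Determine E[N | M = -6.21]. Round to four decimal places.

E[N | M=x] = μ_N + ρ(σ_N/σ_M)(x − μ_M) for jointly normal variables.
E[N | M=-6.21] = -0.80 + (-0.63)·(0.94/1.87)·(-6.21 − (-7.93)) = -0.80 + (-0.31668)·(1.72) = -1.3447.

-1.3447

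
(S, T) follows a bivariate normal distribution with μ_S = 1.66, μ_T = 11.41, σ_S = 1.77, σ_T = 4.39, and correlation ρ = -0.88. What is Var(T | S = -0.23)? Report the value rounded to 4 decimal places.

Var(T | S=x) = (1 − ρ²)·σ_T².
Var(T | S=-0.23) = (4.39)²·(1 − (-0.88)²) = 19.2721·0.2256 = 4.3478.

4.3478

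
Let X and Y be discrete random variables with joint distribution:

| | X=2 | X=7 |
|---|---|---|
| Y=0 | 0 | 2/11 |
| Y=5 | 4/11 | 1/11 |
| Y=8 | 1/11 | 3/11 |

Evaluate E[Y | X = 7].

29/6

P(X = 7) = 6/11.
Σ Y·P over the event = 0·(2/11) + 5·(1/11) + 8·(3/11) = 29/11.
E[Y | X = 7] = (29/11) / (6/11) = 29/6.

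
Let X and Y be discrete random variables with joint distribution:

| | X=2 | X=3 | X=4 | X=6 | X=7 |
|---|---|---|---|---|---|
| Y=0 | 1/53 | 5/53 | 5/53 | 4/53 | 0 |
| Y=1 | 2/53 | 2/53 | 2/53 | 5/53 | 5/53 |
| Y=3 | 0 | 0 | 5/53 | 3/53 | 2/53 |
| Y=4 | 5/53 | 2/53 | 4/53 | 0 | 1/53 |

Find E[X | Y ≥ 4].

P(Y ≥ 4) = 12/53.
Σ X·P over the event = 2·(5/53) + 3·(2/53) + 4·(4/53) + 7·(1/53) = 39/53.
E[X | Y ≥ 4] = (39/53) / (12/53) = 13/4.

13/4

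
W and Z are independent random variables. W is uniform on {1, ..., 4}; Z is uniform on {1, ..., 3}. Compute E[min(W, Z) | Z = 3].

9/4

P(Z = 3) = 1/3.
Summing min(W,Z)·P(x,y) over outcomes with Z = 3 gives 3/4.
E[min(W, Z) | Z = 3] = (3/4) / (1/3) = 9/4.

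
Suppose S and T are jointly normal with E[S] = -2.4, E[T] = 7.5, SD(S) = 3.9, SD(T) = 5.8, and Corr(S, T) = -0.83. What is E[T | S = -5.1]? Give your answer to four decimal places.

The regression of T on S has slope ρ·σ_T/σ_S and passes through (μ_S, μ_T).
E[T | S=-5.1] = 7.5 + (-0.83)·(5.8/3.9)·(-5.1 − (-2.4)) = 7.5 + (-1.23436)·(-2.7) = 10.8328.

10.8328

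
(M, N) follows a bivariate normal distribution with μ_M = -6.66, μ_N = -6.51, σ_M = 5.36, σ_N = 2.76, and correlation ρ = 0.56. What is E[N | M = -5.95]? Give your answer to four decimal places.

-6.3053

The regression of N on M has slope ρ·σ_N/σ_M and passes through (μ_M, μ_N).
E[N | M=-5.95] = -6.51 + (0.56)·(2.76/5.36)·(-5.95 − (-6.66)) = -6.51 + (0.28836)·(0.71) = -6.3053.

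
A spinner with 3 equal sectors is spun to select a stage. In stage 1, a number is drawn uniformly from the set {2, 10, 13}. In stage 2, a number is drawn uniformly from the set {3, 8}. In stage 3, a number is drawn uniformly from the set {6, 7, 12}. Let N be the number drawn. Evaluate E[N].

133/18

E[N | stage 1] = (2+10+13)/3 = 25/3.
E[N | stage 2] = (3+8)/2 = 11/2.
E[N | stage 3] = (6+7+12)/3 = 25/3.
By the law of total expectation,
E[N] = (1/3)·(25/3) + (1/3)·(11/2) + (1/3)·(25/3) = 133/18.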